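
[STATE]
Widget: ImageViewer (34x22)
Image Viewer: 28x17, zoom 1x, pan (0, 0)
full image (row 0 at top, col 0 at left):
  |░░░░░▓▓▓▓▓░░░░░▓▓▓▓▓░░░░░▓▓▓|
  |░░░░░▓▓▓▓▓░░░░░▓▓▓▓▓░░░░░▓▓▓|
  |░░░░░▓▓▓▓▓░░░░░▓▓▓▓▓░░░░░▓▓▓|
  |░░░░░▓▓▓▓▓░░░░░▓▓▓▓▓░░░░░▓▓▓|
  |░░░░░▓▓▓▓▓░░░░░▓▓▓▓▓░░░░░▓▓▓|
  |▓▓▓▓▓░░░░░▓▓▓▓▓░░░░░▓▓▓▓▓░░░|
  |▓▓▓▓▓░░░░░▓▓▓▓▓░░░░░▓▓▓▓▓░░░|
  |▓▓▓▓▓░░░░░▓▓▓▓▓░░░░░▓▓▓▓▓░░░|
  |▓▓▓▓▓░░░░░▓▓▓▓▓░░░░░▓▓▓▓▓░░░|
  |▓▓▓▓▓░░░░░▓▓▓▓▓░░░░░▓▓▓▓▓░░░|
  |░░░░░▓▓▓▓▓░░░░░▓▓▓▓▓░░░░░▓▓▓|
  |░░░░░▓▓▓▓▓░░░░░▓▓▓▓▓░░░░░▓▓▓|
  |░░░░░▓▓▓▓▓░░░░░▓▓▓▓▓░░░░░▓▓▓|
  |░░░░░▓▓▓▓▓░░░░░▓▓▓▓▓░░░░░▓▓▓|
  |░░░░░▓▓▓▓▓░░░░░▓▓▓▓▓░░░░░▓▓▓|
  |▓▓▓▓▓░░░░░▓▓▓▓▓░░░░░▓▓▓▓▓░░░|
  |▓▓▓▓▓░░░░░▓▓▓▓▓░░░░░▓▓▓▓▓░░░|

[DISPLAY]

░░░░░▓▓▓▓▓░░░░░▓▓▓▓▓░░░░░▓▓▓      
░░░░░▓▓▓▓▓░░░░░▓▓▓▓▓░░░░░▓▓▓      
░░░░░▓▓▓▓▓░░░░░▓▓▓▓▓░░░░░▓▓▓      
░░░░░▓▓▓▓▓░░░░░▓▓▓▓▓░░░░░▓▓▓      
░░░░░▓▓▓▓▓░░░░░▓▓▓▓▓░░░░░▓▓▓      
▓▓▓▓▓░░░░░▓▓▓▓▓░░░░░▓▓▓▓▓░░░      
▓▓▓▓▓░░░░░▓▓▓▓▓░░░░░▓▓▓▓▓░░░      
▓▓▓▓▓░░░░░▓▓▓▓▓░░░░░▓▓▓▓▓░░░      
▓▓▓▓▓░░░░░▓▓▓▓▓░░░░░▓▓▓▓▓░░░      
▓▓▓▓▓░░░░░▓▓▓▓▓░░░░░▓▓▓▓▓░░░      
░░░░░▓▓▓▓▓░░░░░▓▓▓▓▓░░░░░▓▓▓      
░░░░░▓▓▓▓▓░░░░░▓▓▓▓▓░░░░░▓▓▓      
░░░░░▓▓▓▓▓░░░░░▓▓▓▓▓░░░░░▓▓▓      
░░░░░▓▓▓▓▓░░░░░▓▓▓▓▓░░░░░▓▓▓      
░░░░░▓▓▓▓▓░░░░░▓▓▓▓▓░░░░░▓▓▓      
▓▓▓▓▓░░░░░▓▓▓▓▓░░░░░▓▓▓▓▓░░░      
▓▓▓▓▓░░░░░▓▓▓▓▓░░░░░▓▓▓▓▓░░░      
                                  
                                  
                                  
                                  
                                  


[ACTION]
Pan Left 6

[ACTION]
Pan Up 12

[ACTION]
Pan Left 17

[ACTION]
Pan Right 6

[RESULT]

▓▓▓▓░░░░░▓▓▓▓▓░░░░░▓▓▓            
▓▓▓▓░░░░░▓▓▓▓▓░░░░░▓▓▓            
▓▓▓▓░░░░░▓▓▓▓▓░░░░░▓▓▓            
▓▓▓▓░░░░░▓▓▓▓▓░░░░░▓▓▓            
▓▓▓▓░░░░░▓▓▓▓▓░░░░░▓▓▓            
░░░░▓▓▓▓▓░░░░░▓▓▓▓▓░░░            
░░░░▓▓▓▓▓░░░░░▓▓▓▓▓░░░            
░░░░▓▓▓▓▓░░░░░▓▓▓▓▓░░░            
░░░░▓▓▓▓▓░░░░░▓▓▓▓▓░░░            
░░░░▓▓▓▓▓░░░░░▓▓▓▓▓░░░            
▓▓▓▓░░░░░▓▓▓▓▓░░░░░▓▓▓            
▓▓▓▓░░░░░▓▓▓▓▓░░░░░▓▓▓            
▓▓▓▓░░░░░▓▓▓▓▓░░░░░▓▓▓            
▓▓▓▓░░░░░▓▓▓▓▓░░░░░▓▓▓            
▓▓▓▓░░░░░▓▓▓▓▓░░░░░▓▓▓            
░░░░▓▓▓▓▓░░░░░▓▓▓▓▓░░░            
░░░░▓▓▓▓▓░░░░░▓▓▓▓▓░░░            
                                  
                                  
                                  
                                  
                                  


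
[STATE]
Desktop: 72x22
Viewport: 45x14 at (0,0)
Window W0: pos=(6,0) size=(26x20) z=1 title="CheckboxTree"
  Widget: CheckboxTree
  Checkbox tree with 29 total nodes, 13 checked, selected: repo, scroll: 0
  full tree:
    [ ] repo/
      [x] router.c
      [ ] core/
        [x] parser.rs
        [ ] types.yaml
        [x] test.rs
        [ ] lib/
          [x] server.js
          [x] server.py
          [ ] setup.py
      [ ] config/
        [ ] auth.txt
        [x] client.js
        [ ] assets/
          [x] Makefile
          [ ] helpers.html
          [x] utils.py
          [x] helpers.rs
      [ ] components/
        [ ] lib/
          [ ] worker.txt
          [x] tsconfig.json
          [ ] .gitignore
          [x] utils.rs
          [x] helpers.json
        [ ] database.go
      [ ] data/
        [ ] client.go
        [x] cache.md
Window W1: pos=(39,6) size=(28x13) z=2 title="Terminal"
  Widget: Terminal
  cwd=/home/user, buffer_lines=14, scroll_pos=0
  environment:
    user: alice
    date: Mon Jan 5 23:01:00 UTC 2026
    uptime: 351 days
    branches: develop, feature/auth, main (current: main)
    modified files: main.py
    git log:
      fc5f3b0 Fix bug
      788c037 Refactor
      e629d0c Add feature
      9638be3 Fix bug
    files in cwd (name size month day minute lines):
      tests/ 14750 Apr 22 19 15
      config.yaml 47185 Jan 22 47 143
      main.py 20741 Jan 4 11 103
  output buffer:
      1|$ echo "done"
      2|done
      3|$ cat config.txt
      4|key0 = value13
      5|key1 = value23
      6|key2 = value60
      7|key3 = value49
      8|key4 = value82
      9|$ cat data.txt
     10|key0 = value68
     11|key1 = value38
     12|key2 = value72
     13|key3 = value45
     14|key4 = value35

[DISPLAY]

      ┏━━━━━━━━━━━━━━━━━━━━━━━━┓             
      ┃ CheckboxTree           ┃             
      ┠────────────────────────┨             
      ┃>[-] repo/              ┃             
      ┃   [x] router.c         ┃             
      ┃   [-] core/            ┃             
      ┃     [x] parser.rs      ┃       ┏━━━━━
      ┃     [ ] types.yaml     ┃       ┃ Term
      ┃     [x] test.rs        ┃       ┠─────
      ┃     [-] lib/           ┃       ┃$ ech
      ┃       [x] server.js    ┃       ┃done 
      ┃       [x] server.py    ┃       ┃$ cat
      ┃       [ ] setup.py     ┃       ┃key0 
      ┃   [-] config/          ┃       ┃key1 


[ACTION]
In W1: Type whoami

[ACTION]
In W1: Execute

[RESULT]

      ┏━━━━━━━━━━━━━━━━━━━━━━━━┓             
      ┃ CheckboxTree           ┃             
      ┠────────────────────────┨             
      ┃>[-] repo/              ┃             
      ┃   [x] router.c         ┃             
      ┃   [-] core/            ┃             
      ┃     [x] parser.rs      ┃       ┏━━━━━
      ┃     [ ] types.yaml     ┃       ┃ Term
      ┃     [x] test.rs        ┃       ┠─────
      ┃     [-] lib/           ┃       ┃$ cat
      ┃       [x] server.js    ┃       ┃key0 
      ┃       [x] server.py    ┃       ┃key1 
      ┃       [ ] setup.py     ┃       ┃key2 
      ┃   [-] config/          ┃       ┃key3 


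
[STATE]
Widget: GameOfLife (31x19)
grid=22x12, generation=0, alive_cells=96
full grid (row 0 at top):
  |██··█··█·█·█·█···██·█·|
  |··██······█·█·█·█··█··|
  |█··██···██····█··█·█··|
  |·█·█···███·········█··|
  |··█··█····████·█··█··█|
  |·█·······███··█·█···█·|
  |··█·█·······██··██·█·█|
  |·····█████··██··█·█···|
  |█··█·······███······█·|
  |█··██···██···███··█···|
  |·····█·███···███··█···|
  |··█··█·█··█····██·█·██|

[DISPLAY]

Gen: 0                         
██··█··█·█·█·█···██·█·         
··██······█·█·█·█··█··         
█··██···██····█··█·█··         
·█·█···███·········█··         
··█··█····████·█··█··█         
·█·······███··█·█···█·         
··█·█·······██··██·█·█         
·····█████··██··█·█···         
█··█·······███······█·         
█··██···██···███··█···         
·····█·███···███··█···         
··█··█·█··█····██·█·██         
                               
                               
                               
                               
                               
                               


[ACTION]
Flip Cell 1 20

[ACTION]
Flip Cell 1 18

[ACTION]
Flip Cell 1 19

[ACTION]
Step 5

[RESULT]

Gen: 5                         
·██···········█·█·····         
·██···········█·█·····         
·········█·█··········         
······················         
···············█······         
··············███·····         
··············█·██····         
··············███·█···         
··█···██··█·█·█···██··         
·█····█···█·█···█·····         
··█···█·██···███··██··         
··············██···█··         
                               
                               
                               
                               
                               
                               


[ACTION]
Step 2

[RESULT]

Gen: 7                         
·██···················         
·██···················         
······················         
···············█······         
··············███·····         
·············██·█·····         
·············███·██···         
·············██···██··         
·····███·····█··█··█··         
·····█··██···█·██·····         
······████··███·█··█··         
··············█··███··         
                               
                               
                               
                               
                               
                               


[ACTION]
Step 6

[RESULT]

Gen: 13                        
·██···················         
·██···········███·····         
·············█···█····         
·············██···█···         
···············██·█···         
······█·········█··█··         
····████····███·██··██         
····█···█·······█·····         
···█··█··█·█····██████         
····█··█··█·█·······██         
····███·███·██·█·██···         
··············████····         
                               
                               
                               
                               
                               
                               


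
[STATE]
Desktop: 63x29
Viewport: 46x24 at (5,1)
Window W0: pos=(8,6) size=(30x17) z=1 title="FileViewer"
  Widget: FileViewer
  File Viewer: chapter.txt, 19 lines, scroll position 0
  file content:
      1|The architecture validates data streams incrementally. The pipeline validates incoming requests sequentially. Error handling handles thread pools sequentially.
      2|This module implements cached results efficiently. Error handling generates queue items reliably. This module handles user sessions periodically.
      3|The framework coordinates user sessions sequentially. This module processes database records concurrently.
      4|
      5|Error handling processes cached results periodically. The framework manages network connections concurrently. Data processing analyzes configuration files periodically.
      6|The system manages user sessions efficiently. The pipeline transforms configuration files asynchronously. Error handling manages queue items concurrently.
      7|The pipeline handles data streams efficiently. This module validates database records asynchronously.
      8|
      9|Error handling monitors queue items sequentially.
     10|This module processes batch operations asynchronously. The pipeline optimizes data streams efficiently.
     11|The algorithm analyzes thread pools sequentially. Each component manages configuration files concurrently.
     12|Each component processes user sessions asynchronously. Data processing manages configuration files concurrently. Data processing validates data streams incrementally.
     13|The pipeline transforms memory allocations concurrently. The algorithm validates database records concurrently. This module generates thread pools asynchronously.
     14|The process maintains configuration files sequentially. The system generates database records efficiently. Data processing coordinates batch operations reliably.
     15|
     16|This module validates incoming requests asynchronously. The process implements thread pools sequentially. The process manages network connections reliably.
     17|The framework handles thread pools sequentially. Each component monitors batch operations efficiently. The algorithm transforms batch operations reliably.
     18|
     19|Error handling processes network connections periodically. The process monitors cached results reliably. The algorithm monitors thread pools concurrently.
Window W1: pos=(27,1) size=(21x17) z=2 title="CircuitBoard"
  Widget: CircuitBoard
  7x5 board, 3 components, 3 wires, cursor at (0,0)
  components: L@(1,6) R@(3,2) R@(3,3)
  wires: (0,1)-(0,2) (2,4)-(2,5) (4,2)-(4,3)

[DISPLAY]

                      ┏━━━━━━━━━━━━━━━━━━━┓   
                      ┃ CircuitBoard      ┃   
                      ┠───────────────────┨   
                      ┃   0 1 2 3 4 5 6   ┃   
                      ┃0  [.]  · ─ ·      ┃   
   ┏━━━━━━━━━━━━━━━━━━┃                   ┃   
   ┃ FileViewer       ┃1                  ┃   
   ┠──────────────────┃                   ┃   
   ┃The architecture v┃2                  ┃   
   ┃This module implem┃                   ┃   
   ┃The framework coor┃3           R   R  ┃   
   ┃                  ┃                   ┃   
   ┃Error handling pro┃4           · ─ ·  ┃   
   ┃The system manages┃Cursor: (0,0)      ┃   
   ┃The pipeline handl┃                   ┃   
   ┃                  ┃                   ┃   
   ┃Error handling mon┗━━━━━━━━━━━━━━━━━━━┛   
   ┃This module processes batch░┃             
   ┃The algorithm analyzes thre░┃             
   ┃Each component processes us░┃             
   ┃The pipeline transforms mem▼┃             
   ┗━━━━━━━━━━━━━━━━━━━━━━━━━━━━┛             
                                              
                                              


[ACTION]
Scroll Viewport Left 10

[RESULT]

                           ┏━━━━━━━━━━━━━━━━━━
                           ┃ CircuitBoard     
                           ┠──────────────────
                           ┃   0 1 2 3 4 5 6  
                           ┃0  [.]  · ─ ·     
        ┏━━━━━━━━━━━━━━━━━━┃                  
        ┃ FileViewer       ┃1                 
        ┠──────────────────┃                  
        ┃The architecture v┃2                 
        ┃This module implem┃                  
        ┃The framework coor┃3           R   R 
        ┃                  ┃                  
        ┃Error handling pro┃4           · ─ · 
        ┃The system manages┃Cursor: (0,0)     
        ┃The pipeline handl┃                  
        ┃                  ┃                  
        ┃Error handling mon┗━━━━━━━━━━━━━━━━━━
        ┃This module processes batch░┃        
        ┃The algorithm analyzes thre░┃        
        ┃Each component processes us░┃        
        ┃The pipeline transforms mem▼┃        
        ┗━━━━━━━━━━━━━━━━━━━━━━━━━━━━┛        
                                              
                                              


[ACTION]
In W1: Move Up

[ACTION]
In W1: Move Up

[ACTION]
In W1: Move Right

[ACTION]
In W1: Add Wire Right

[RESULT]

                           ┏━━━━━━━━━━━━━━━━━━
                           ┃ CircuitBoard     
                           ┠──────────────────
                           ┃   0 1 2 3 4 5 6  
                           ┃0      [.]─ ·     
        ┏━━━━━━━━━━━━━━━━━━┃                  
        ┃ FileViewer       ┃1                 
        ┠──────────────────┃                  
        ┃The architecture v┃2                 
        ┃This module implem┃                  
        ┃The framework coor┃3           R   R 
        ┃                  ┃                  
        ┃Error handling pro┃4           · ─ · 
        ┃The system manages┃Cursor: (0,1)     
        ┃The pipeline handl┃                  
        ┃                  ┃                  
        ┃Error handling mon┗━━━━━━━━━━━━━━━━━━
        ┃This module processes batch░┃        
        ┃The algorithm analyzes thre░┃        
        ┃Each component processes us░┃        
        ┃The pipeline transforms mem▼┃        
        ┗━━━━━━━━━━━━━━━━━━━━━━━━━━━━┛        
                                              
                                              


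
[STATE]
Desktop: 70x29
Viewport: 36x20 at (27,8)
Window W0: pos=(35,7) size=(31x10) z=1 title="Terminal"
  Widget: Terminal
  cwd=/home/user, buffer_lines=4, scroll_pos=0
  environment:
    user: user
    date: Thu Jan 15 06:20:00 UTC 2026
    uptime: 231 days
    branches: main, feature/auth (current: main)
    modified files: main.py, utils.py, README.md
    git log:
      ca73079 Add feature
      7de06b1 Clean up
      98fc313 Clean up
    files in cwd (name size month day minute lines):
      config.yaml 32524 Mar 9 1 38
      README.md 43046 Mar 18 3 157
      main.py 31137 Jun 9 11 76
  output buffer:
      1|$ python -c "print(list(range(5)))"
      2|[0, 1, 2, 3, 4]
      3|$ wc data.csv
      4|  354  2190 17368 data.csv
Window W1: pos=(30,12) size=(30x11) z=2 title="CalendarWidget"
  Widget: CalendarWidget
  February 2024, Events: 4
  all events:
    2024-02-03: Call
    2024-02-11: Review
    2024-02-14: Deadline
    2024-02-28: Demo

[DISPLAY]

        ┃ Terminal                  
        ┠───────────────────────────
        ┃$ python -c "print(list(ran
        ┃[0, 1, 2, 3, 4]            
   ┏━━━━━━━━━━━━━━━━━━━━━━━━━━━━┓   
   ┃ CalendarWidget             ┃sv 
   ┠────────────────────────────┨   
   ┃       February 2024        ┃   
   ┃Mo Tu We Th Fr Sa Su        ┃━━━
   ┃          1  2  3*  4       ┃   
   ┃ 5  6  7  8  9 10 11*       ┃   
   ┃12 13 14* 15 16 17 18       ┃   
   ┃19 20 21 22 23 24 25        ┃   
   ┃26 27 28* 29                ┃   
   ┗━━━━━━━━━━━━━━━━━━━━━━━━━━━━┛   
                                    
                                    
                                    
                                    
                                    


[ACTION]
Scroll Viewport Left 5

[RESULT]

             ┃ Terminal             
             ┠──────────────────────
             ┃$ python -c "print(lis
             ┃[0, 1, 2, 3, 4]       
        ┏━━━━━━━━━━━━━━━━━━━━━━━━━━━
        ┃ CalendarWidget            
        ┠───────────────────────────
        ┃       February 2024       
        ┃Mo Tu We Th Fr Sa Su       
        ┃          1  2  3*  4      
        ┃ 5  6  7  8  9 10 11*      
        ┃12 13 14* 15 16 17 18      
        ┃19 20 21 22 23 24 25       
        ┃26 27 28* 29               
        ┗━━━━━━━━━━━━━━━━━━━━━━━━━━━
                                    
                                    
                                    
                                    
                                    


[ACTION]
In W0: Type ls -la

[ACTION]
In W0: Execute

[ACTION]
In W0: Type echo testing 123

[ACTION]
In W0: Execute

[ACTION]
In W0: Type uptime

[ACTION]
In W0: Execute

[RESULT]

             ┃ Terminal             
             ┠──────────────────────
             ┃-rw-r--r--  1 user gro
             ┃$ echo testing 123    
        ┏━━━━━━━━━━━━━━━━━━━━━━━━━━━
        ┃ CalendarWidget            
        ┠───────────────────────────
        ┃       February 2024       
        ┃Mo Tu We Th Fr Sa Su       
        ┃          1  2  3*  4      
        ┃ 5  6  7  8  9 10 11*      
        ┃12 13 14* 15 16 17 18      
        ┃19 20 21 22 23 24 25       
        ┃26 27 28* 29               
        ┗━━━━━━━━━━━━━━━━━━━━━━━━━━━
                                    
                                    
                                    
                                    
                                    


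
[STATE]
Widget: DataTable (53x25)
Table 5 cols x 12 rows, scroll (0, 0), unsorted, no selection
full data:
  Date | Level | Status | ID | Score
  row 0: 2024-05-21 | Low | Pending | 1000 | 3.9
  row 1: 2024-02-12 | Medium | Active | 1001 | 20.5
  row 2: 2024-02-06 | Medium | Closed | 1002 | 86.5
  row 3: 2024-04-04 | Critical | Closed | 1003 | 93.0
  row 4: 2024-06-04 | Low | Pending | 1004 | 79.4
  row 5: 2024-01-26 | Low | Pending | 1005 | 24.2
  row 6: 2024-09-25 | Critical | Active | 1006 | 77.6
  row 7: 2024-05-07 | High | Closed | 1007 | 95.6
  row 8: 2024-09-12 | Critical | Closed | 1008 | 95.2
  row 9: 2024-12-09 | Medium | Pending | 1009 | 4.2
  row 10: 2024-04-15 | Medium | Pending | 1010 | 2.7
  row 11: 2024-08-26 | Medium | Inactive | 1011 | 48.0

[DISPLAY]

Date      │Level   │Status  │ID  │Score              
──────────┼────────┼────────┼────┼─────              
2024-05-21│Low     │Pending │1000│3.9                
2024-02-12│Medium  │Active  │1001│20.5               
2024-02-06│Medium  │Closed  │1002│86.5               
2024-04-04│Critical│Closed  │1003│93.0               
2024-06-04│Low     │Pending │1004│79.4               
2024-01-26│Low     │Pending │1005│24.2               
2024-09-25│Critical│Active  │1006│77.6               
2024-05-07│High    │Closed  │1007│95.6               
2024-09-12│Critical│Closed  │1008│95.2               
2024-12-09│Medium  │Pending │1009│4.2                
2024-04-15│Medium  │Pending │1010│2.7                
2024-08-26│Medium  │Inactive│1011│48.0               
                                                     
                                                     
                                                     
                                                     
                                                     
                                                     
                                                     
                                                     
                                                     
                                                     
                                                     


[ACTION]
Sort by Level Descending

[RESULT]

Date      │Level  ▼│Status  │ID  │Score              
──────────┼────────┼────────┼────┼─────              
2024-02-12│Medium  │Active  │1001│20.5               
2024-02-06│Medium  │Closed  │1002│86.5               
2024-12-09│Medium  │Pending │1009│4.2                
2024-04-15│Medium  │Pending │1010│2.7                
2024-08-26│Medium  │Inactive│1011│48.0               
2024-05-21│Low     │Pending │1000│3.9                
2024-06-04│Low     │Pending │1004│79.4               
2024-01-26│Low     │Pending │1005│24.2               
2024-05-07│High    │Closed  │1007│95.6               
2024-04-04│Critical│Closed  │1003│93.0               
2024-09-25│Critical│Active  │1006│77.6               
2024-09-12│Critical│Closed  │1008│95.2               
                                                     
                                                     
                                                     
                                                     
                                                     
                                                     
                                                     
                                                     
                                                     
                                                     
                                                     


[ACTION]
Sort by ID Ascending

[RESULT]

Date      │Level   │Status  │ID ▲│Score              
──────────┼────────┼────────┼────┼─────              
2024-05-21│Low     │Pending │1000│3.9                
2024-02-12│Medium  │Active  │1001│20.5               
2024-02-06│Medium  │Closed  │1002│86.5               
2024-04-04│Critical│Closed  │1003│93.0               
2024-06-04│Low     │Pending │1004│79.4               
2024-01-26│Low     │Pending │1005│24.2               
2024-09-25│Critical│Active  │1006│77.6               
2024-05-07│High    │Closed  │1007│95.6               
2024-09-12│Critical│Closed  │1008│95.2               
2024-12-09│Medium  │Pending │1009│4.2                
2024-04-15│Medium  │Pending │1010│2.7                
2024-08-26│Medium  │Inactive│1011│48.0               
                                                     
                                                     
                                                     
                                                     
                                                     
                                                     
                                                     
                                                     
                                                     
                                                     
                                                     


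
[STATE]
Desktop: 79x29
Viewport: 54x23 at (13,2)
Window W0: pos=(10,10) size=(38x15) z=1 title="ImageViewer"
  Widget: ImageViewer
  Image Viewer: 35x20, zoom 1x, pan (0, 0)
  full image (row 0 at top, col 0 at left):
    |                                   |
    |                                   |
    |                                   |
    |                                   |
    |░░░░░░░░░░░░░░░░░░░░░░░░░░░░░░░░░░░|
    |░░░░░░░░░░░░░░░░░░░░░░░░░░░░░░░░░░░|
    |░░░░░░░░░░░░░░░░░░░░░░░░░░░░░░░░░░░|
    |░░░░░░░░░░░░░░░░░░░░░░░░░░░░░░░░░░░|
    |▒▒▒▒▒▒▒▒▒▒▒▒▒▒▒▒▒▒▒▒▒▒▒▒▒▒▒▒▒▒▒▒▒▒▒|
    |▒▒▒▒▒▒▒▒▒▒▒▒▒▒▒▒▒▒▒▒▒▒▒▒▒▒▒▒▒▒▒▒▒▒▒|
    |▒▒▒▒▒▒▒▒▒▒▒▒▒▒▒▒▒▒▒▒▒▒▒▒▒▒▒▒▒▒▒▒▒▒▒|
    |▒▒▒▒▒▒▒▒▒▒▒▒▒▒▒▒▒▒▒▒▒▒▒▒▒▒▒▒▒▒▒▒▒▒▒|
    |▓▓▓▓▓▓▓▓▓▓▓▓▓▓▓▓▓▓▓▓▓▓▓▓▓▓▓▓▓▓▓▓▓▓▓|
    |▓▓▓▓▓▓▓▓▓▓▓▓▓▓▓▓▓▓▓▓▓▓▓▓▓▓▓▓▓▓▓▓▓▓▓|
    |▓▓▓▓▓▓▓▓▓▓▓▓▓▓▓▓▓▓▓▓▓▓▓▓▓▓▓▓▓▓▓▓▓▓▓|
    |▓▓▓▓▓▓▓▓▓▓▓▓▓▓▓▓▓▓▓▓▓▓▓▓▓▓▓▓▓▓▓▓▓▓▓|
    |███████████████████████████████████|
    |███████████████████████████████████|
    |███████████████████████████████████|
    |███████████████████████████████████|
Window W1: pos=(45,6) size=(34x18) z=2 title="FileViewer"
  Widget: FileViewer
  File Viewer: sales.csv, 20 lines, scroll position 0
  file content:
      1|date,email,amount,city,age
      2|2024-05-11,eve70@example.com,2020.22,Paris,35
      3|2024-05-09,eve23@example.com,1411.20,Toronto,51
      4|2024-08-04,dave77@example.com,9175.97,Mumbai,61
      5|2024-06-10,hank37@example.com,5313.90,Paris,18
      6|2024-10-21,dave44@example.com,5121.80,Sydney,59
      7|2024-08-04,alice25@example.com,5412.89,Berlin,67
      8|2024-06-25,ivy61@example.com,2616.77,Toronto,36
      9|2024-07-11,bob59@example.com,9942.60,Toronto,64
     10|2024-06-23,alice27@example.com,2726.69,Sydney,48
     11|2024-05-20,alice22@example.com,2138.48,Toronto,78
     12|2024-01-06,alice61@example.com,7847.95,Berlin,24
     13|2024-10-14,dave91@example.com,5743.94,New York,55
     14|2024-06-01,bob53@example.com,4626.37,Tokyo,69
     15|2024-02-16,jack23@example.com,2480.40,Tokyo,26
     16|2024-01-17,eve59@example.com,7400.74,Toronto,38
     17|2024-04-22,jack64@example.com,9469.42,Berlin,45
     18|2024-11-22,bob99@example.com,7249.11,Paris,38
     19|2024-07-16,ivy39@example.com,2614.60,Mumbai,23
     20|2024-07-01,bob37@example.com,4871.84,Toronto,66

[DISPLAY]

                                                      
                                                      
                                                      
                                                      
                                ┏━━━━━━━━━━━━━━━━━━━━━
                                ┃ FileViewer          
                                ┠─────────────────────
                                ┃date,email,amount,cit
━━━━━━━━━━━━━━━━━━━━━━━━━━━━━━━━┃2024-05-11,eve70@exam
mageViewer                      ┃2024-05-09,eve23@exam
────────────────────────────────┃2024-08-04,dave77@exa
                                ┃2024-06-10,hank37@exa
                                ┃2024-10-21,dave44@exa
                                ┃2024-08-04,alice25@ex
                                ┃2024-06-25,ivy61@exam
░░░░░░░░░░░░░░░░░░░░░░░░░░░░░░░░┃2024-07-11,bob59@exam
░░░░░░░░░░░░░░░░░░░░░░░░░░░░░░░░┃2024-06-23,alice27@ex
░░░░░░░░░░░░░░░░░░░░░░░░░░░░░░░░┃2024-05-20,alice22@ex
░░░░░░░░░░░░░░░░░░░░░░░░░░░░░░░░┃2024-01-06,alice61@ex
▒▒▒▒▒▒▒▒▒▒▒▒▒▒▒▒▒▒▒▒▒▒▒▒▒▒▒▒▒▒▒▒┃2024-10-14,dave91@exa
▒▒▒▒▒▒▒▒▒▒▒▒▒▒▒▒▒▒▒▒▒▒▒▒▒▒▒▒▒▒▒▒┃2024-06-01,bob53@exam
▒▒▒▒▒▒▒▒▒▒▒▒▒▒▒▒▒▒▒▒▒▒▒▒▒▒▒▒▒▒▒▒┗━━━━━━━━━━━━━━━━━━━━━
━━━━━━━━━━━━━━━━━━━━━━━━━━━━━━━━━━┛                   


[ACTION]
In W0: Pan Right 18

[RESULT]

                                                      
                                                      
                                                      
                                                      
                                ┏━━━━━━━━━━━━━━━━━━━━━
                                ┃ FileViewer          
                                ┠─────────────────────
                                ┃date,email,amount,cit
━━━━━━━━━━━━━━━━━━━━━━━━━━━━━━━━┃2024-05-11,eve70@exam
mageViewer                      ┃2024-05-09,eve23@exam
────────────────────────────────┃2024-08-04,dave77@exa
                                ┃2024-06-10,hank37@exa
                                ┃2024-10-21,dave44@exa
                                ┃2024-08-04,alice25@ex
                                ┃2024-06-25,ivy61@exam
░░░░░░░░░░░░░░░                 ┃2024-07-11,bob59@exam
░░░░░░░░░░░░░░░                 ┃2024-06-23,alice27@ex
░░░░░░░░░░░░░░░                 ┃2024-05-20,alice22@ex
░░░░░░░░░░░░░░░                 ┃2024-01-06,alice61@ex
▒▒▒▒▒▒▒▒▒▒▒▒▒▒▒                 ┃2024-10-14,dave91@exa
▒▒▒▒▒▒▒▒▒▒▒▒▒▒▒                 ┃2024-06-01,bob53@exam
▒▒▒▒▒▒▒▒▒▒▒▒▒▒▒                 ┗━━━━━━━━━━━━━━━━━━━━━
━━━━━━━━━━━━━━━━━━━━━━━━━━━━━━━━━━┛                   


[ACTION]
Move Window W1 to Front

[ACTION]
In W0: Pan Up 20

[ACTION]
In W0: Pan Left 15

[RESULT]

                                                      
                                                      
                                                      
                                                      
                                ┏━━━━━━━━━━━━━━━━━━━━━
                                ┃ FileViewer          
                                ┠─────────────────────
                                ┃date,email,amount,cit
━━━━━━━━━━━━━━━━━━━━━━━━━━━━━━━━┃2024-05-11,eve70@exam
mageViewer                      ┃2024-05-09,eve23@exam
────────────────────────────────┃2024-08-04,dave77@exa
                                ┃2024-06-10,hank37@exa
                                ┃2024-10-21,dave44@exa
                                ┃2024-08-04,alice25@ex
                                ┃2024-06-25,ivy61@exam
░░░░░░░░░░░░░░░░░░░░░░░░░░░░░░  ┃2024-07-11,bob59@exam
░░░░░░░░░░░░░░░░░░░░░░░░░░░░░░  ┃2024-06-23,alice27@ex
░░░░░░░░░░░░░░░░░░░░░░░░░░░░░░  ┃2024-05-20,alice22@ex
░░░░░░░░░░░░░░░░░░░░░░░░░░░░░░  ┃2024-01-06,alice61@ex
▒▒▒▒▒▒▒▒▒▒▒▒▒▒▒▒▒▒▒▒▒▒▒▒▒▒▒▒▒▒  ┃2024-10-14,dave91@exa
▒▒▒▒▒▒▒▒▒▒▒▒▒▒▒▒▒▒▒▒▒▒▒▒▒▒▒▒▒▒  ┃2024-06-01,bob53@exam
▒▒▒▒▒▒▒▒▒▒▒▒▒▒▒▒▒▒▒▒▒▒▒▒▒▒▒▒▒▒  ┗━━━━━━━━━━━━━━━━━━━━━
━━━━━━━━━━━━━━━━━━━━━━━━━━━━━━━━━━┛                   


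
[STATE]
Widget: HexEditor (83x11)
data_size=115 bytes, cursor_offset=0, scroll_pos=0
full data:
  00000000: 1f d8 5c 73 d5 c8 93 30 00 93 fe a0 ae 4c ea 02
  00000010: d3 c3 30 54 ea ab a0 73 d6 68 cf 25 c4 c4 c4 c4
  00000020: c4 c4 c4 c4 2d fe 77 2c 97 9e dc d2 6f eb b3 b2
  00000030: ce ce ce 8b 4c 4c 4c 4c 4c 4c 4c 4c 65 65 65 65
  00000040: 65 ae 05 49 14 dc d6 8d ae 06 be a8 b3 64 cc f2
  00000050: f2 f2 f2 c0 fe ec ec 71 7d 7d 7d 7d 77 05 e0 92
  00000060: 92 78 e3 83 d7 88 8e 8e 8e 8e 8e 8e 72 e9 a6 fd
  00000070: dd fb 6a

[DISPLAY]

00000000  1F d8 5c 73 d5 c8 93 30  00 93 fe a0 ae 4c ea 02  |..\s...0.....L..|     
00000010  d3 c3 30 54 ea ab a0 73  d6 68 cf 25 c4 c4 c4 c4  |..0T...s.h.%....|     
00000020  c4 c4 c4 c4 2d fe 77 2c  97 9e dc d2 6f eb b3 b2  |....-.w,....o...|     
00000030  ce ce ce 8b 4c 4c 4c 4c  4c 4c 4c 4c 65 65 65 65  |....LLLLLLLLeeee|     
00000040  65 ae 05 49 14 dc d6 8d  ae 06 be a8 b3 64 cc f2  |e..I.........d..|     
00000050  f2 f2 f2 c0 fe ec ec 71  7d 7d 7d 7d 77 05 e0 92  |.......q}}}}w...|     
00000060  92 78 e3 83 d7 88 8e 8e  8e 8e 8e 8e 72 e9 a6 fd  |.x..........r...|     
00000070  dd fb 6a                                          |..j             |     
                                                                                   
                                                                                   
                                                                                   


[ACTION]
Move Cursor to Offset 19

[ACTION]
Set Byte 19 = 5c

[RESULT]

00000000  1f d8 5c 73 d5 c8 93 30  00 93 fe a0 ae 4c ea 02  |..\s...0.....L..|     
00000010  d3 c3 30 5C ea ab a0 73  d6 68 cf 25 c4 c4 c4 c4  |..0\...s.h.%....|     
00000020  c4 c4 c4 c4 2d fe 77 2c  97 9e dc d2 6f eb b3 b2  |....-.w,....o...|     
00000030  ce ce ce 8b 4c 4c 4c 4c  4c 4c 4c 4c 65 65 65 65  |....LLLLLLLLeeee|     
00000040  65 ae 05 49 14 dc d6 8d  ae 06 be a8 b3 64 cc f2  |e..I.........d..|     
00000050  f2 f2 f2 c0 fe ec ec 71  7d 7d 7d 7d 77 05 e0 92  |.......q}}}}w...|     
00000060  92 78 e3 83 d7 88 8e 8e  8e 8e 8e 8e 72 e9 a6 fd  |.x..........r...|     
00000070  dd fb 6a                                          |..j             |     
                                                                                   
                                                                                   
                                                                                   
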